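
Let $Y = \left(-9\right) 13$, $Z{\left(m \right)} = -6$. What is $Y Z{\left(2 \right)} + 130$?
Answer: $832$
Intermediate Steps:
$Y = -117$
$Y Z{\left(2 \right)} + 130 = \left(-117\right) \left(-6\right) + 130 = 702 + 130 = 832$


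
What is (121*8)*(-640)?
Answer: -619520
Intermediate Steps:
(121*8)*(-640) = 968*(-640) = -619520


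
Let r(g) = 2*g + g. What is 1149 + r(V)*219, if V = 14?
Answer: 10347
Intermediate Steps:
r(g) = 3*g
1149 + r(V)*219 = 1149 + (3*14)*219 = 1149 + 42*219 = 1149 + 9198 = 10347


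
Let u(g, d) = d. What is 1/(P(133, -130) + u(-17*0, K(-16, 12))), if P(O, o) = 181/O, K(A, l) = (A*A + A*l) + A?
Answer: 133/6565 ≈ 0.020259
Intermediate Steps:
K(A, l) = A + A² + A*l (K(A, l) = (A² + A*l) + A = A + A² + A*l)
1/(P(133, -130) + u(-17*0, K(-16, 12))) = 1/(181/133 - 16*(1 - 16 + 12)) = 1/(181*(1/133) - 16*(-3)) = 1/(181/133 + 48) = 1/(6565/133) = 133/6565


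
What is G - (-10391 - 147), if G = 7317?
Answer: 17855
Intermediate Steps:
G - (-10391 - 147) = 7317 - (-10391 - 147) = 7317 - 1*(-10538) = 7317 + 10538 = 17855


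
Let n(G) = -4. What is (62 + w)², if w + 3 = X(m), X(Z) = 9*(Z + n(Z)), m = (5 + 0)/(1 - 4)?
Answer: 64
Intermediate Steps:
m = -5/3 (m = 5/(-3) = 5*(-⅓) = -5/3 ≈ -1.6667)
X(Z) = -36 + 9*Z (X(Z) = 9*(Z - 4) = 9*(-4 + Z) = -36 + 9*Z)
w = -54 (w = -3 + (-36 + 9*(-5/3)) = -3 + (-36 - 15) = -3 - 51 = -54)
(62 + w)² = (62 - 54)² = 8² = 64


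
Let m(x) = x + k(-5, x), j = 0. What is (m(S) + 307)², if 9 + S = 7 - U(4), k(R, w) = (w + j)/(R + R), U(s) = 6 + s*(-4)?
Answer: 2468041/25 ≈ 98722.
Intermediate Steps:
U(s) = 6 - 4*s
k(R, w) = w/(2*R) (k(R, w) = (w + 0)/(R + R) = w/((2*R)) = w*(1/(2*R)) = w/(2*R))
S = 8 (S = -9 + (7 - (6 - 4*4)) = -9 + (7 - (6 - 16)) = -9 + (7 - 1*(-10)) = -9 + (7 + 10) = -9 + 17 = 8)
m(x) = 9*x/10 (m(x) = x + (½)*x/(-5) = x + (½)*x*(-⅕) = x - x/10 = 9*x/10)
(m(S) + 307)² = ((9/10)*8 + 307)² = (36/5 + 307)² = (1571/5)² = 2468041/25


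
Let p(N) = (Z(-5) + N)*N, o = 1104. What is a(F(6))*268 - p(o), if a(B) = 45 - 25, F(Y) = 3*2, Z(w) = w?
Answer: -1207936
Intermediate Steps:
F(Y) = 6
a(B) = 20
p(N) = N*(-5 + N) (p(N) = (-5 + N)*N = N*(-5 + N))
a(F(6))*268 - p(o) = 20*268 - 1104*(-5 + 1104) = 5360 - 1104*1099 = 5360 - 1*1213296 = 5360 - 1213296 = -1207936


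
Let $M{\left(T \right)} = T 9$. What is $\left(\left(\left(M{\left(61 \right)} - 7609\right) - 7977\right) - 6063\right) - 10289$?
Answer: $-31389$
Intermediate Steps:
$M{\left(T \right)} = 9 T$
$\left(\left(\left(M{\left(61 \right)} - 7609\right) - 7977\right) - 6063\right) - 10289 = \left(\left(\left(9 \cdot 61 - 7609\right) - 7977\right) - 6063\right) - 10289 = \left(\left(\left(549 - 7609\right) - 7977\right) - 6063\right) - 10289 = \left(\left(-7060 - 7977\right) - 6063\right) - 10289 = \left(-15037 - 6063\right) - 10289 = -21100 - 10289 = -31389$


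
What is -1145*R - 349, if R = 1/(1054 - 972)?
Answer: -29763/82 ≈ -362.96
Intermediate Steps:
R = 1/82 ≈ 0.012195
-1145*R - 349 = -1145*1/82 - 349 = -1145/82 - 349 = -29763/82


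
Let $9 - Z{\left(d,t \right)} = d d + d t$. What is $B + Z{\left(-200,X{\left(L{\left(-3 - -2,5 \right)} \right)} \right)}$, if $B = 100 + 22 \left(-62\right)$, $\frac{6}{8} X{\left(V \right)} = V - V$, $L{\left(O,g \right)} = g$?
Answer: $-41255$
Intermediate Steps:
$X{\left(V \right)} = 0$ ($X{\left(V \right)} = \frac{4 \left(V - V\right)}{3} = \frac{4}{3} \cdot 0 = 0$)
$Z{\left(d,t \right)} = 9 - d^{2} - d t$ ($Z{\left(d,t \right)} = 9 - \left(d d + d t\right) = 9 - \left(d^{2} + d t\right) = 9 - d^{2} - d t$)
$B = -1264$ ($B = 100 - 1364 = -1264$)
$B + Z{\left(-200,X{\left(L{\left(-3 - -2,5 \right)} \right)} \right)} = -1264 - \left(39991 + 0\right) = -1264 + \left(9 - 40000 + 0\right) = -1264 - 39991 = -41255$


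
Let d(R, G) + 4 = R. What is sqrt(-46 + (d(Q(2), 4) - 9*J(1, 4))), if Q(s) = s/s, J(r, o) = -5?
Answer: 2*I ≈ 2.0*I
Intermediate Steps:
Q(s) = 1
d(R, G) = -4 + R
sqrt(-46 + (d(Q(2), 4) - 9*J(1, 4))) = sqrt(-46 + ((-4 + 1) - 9*(-5))) = sqrt(-46 + (-3 + 45)) = sqrt(-46 + 42) = sqrt(-4) = 2*I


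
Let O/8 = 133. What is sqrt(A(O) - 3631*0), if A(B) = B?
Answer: 2*sqrt(266) ≈ 32.619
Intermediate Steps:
O = 1064 (O = 8*133 = 1064)
sqrt(A(O) - 3631*0) = sqrt(1064 - 3631*0) = sqrt(1064 + 0) = sqrt(1064) = 2*sqrt(266)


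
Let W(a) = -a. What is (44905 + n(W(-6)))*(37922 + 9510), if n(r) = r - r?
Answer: 2129933960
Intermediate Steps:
n(r) = 0
(44905 + n(W(-6)))*(37922 + 9510) = (44905 + 0)*(37922 + 9510) = 44905*47432 = 2129933960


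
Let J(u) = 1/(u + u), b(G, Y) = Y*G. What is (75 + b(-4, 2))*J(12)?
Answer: 67/24 ≈ 2.7917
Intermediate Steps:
b(G, Y) = G*Y
J(u) = 1/(2*u)
(75 + b(-4, 2))*J(12) = (75 - 4*2)*((½)/12) = (75 - 8)*((½)*(1/12)) = 67*(1/24) = 67/24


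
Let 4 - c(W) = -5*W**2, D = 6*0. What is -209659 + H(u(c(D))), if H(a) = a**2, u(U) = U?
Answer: -209643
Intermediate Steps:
D = 0
c(W) = 4 + 5*W**2 (c(W) = 4 - (-5)*W**2 = 4 + 5*W**2)
-209659 + H(u(c(D))) = -209659 + (4 + 5*0**2)**2 = -209659 + (4 + 5*0)**2 = -209659 + (4 + 0)**2 = -209659 + 4**2 = -209659 + 16 = -209643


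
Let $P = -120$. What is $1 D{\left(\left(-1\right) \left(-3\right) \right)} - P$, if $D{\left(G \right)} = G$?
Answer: $123$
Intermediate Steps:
$1 D{\left(\left(-1\right) \left(-3\right) \right)} - P = 1 \left(\left(-1\right) \left(-3\right)\right) - -120 = 1 \cdot 3 + 120 = 3 + 120 = 123$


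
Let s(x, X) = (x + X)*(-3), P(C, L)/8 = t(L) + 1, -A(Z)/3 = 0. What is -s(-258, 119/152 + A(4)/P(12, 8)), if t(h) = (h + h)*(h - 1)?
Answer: -117291/152 ≈ -771.65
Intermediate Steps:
A(Z) = 0 (A(Z) = -3*0 = 0)
t(h) = 2*h*(-1 + h) (t(h) = (2*h)*(-1 + h) = 2*h*(-1 + h))
P(C, L) = 8 + 16*L*(-1 + L) (P(C, L) = 8*(2*L*(-1 + L) + 1) = 8*(1 + 2*L*(-1 + L)) = 8 + 16*L*(-1 + L))
s(x, X) = -3*X - 3*x (s(x, X) = (X + x)*(-3) = -3*X - 3*x)
-s(-258, 119/152 + A(4)/P(12, 8)) = -(-3*(119/152 + 0/(8 + 16*8*(-1 + 8))) - 3*(-258)) = -(-3*(119*(1/152) + 0/(8 + 16*8*7)) + 774) = -(-3*(119/152 + 0/(8 + 896)) + 774) = -(-3*(119/152 + 0/904) + 774) = -(-3*(119/152 + 0*(1/904)) + 774) = -(-3*(119/152 + 0) + 774) = -(-3*119/152 + 774) = -(-357/152 + 774) = -1*117291/152 = -117291/152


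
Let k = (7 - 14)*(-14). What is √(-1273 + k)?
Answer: 5*I*√47 ≈ 34.278*I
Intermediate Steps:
k = 98 (k = -7*(-14) = 98)
√(-1273 + k) = √(-1273 + 98) = √(-1175) = 5*I*√47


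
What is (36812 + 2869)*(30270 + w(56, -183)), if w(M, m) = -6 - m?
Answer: 1208167407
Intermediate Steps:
(36812 + 2869)*(30270 + w(56, -183)) = (36812 + 2869)*(30270 + (-6 - 1*(-183))) = 39681*(30270 + (-6 + 183)) = 39681*(30270 + 177) = 39681*30447 = 1208167407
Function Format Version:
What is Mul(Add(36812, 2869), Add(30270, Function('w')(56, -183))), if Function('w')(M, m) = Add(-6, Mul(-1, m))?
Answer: 1208167407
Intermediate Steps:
Mul(Add(36812, 2869), Add(30270, Function('w')(56, -183))) = Mul(Add(36812, 2869), Add(30270, Add(-6, Mul(-1, -183)))) = Mul(39681, Add(30270, Add(-6, 183))) = Mul(39681, Add(30270, 177)) = Mul(39681, 30447) = 1208167407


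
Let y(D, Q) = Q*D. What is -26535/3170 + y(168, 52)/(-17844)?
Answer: -8353061/942758 ≈ -8.8602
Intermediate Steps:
y(D, Q) = D*Q
-26535/3170 + y(168, 52)/(-17844) = -26535/3170 + (168*52)/(-17844) = -26535*1/3170 + 8736*(-1/17844) = -5307/634 - 728/1487 = -8353061/942758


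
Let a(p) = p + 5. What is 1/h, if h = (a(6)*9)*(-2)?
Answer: -1/198 ≈ -0.0050505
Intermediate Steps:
a(p) = 5 + p
h = -198 (h = ((5 + 6)*9)*(-2) = (11*9)*(-2) = 99*(-2) = -198)
1/h = 1/(-198) = -1/198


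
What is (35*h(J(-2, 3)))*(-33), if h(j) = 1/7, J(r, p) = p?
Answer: -165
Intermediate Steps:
h(j) = ⅐
(35*h(J(-2, 3)))*(-33) = (35*(⅐))*(-33) = 5*(-33) = -165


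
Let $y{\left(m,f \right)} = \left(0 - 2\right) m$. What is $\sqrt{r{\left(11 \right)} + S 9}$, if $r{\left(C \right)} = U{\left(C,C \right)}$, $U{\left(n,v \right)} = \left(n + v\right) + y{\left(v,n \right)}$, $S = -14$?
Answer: $3 i \sqrt{14} \approx 11.225 i$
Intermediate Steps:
$y{\left(m,f \right)} = - 2 m$
$U{\left(n,v \right)} = n - v$ ($U{\left(n,v \right)} = \left(n + v\right) - 2 v = n - v$)
$r{\left(C \right)} = 0$ ($r{\left(C \right)} = C - C = 0$)
$\sqrt{r{\left(11 \right)} + S 9} = \sqrt{0 - 126} = \sqrt{-126} = 3 i \sqrt{14}$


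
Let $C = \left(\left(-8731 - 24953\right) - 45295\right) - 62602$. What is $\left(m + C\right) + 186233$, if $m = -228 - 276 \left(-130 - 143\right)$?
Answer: $119772$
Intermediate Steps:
$m = 75120$ ($m = -228 - 276 \left(-130 - 143\right) = -228 - -75348 = -228 + 75348 = 75120$)
$C = -141581$ ($C = \left(-33684 - 45295\right) - 62602 = -78979 - 62602 = -141581$)
$\left(m + C\right) + 186233 = \left(75120 - 141581\right) + 186233 = -66461 + 186233 = 119772$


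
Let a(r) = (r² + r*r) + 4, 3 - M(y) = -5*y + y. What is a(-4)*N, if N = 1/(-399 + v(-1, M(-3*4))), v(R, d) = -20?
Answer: -36/419 ≈ -0.085919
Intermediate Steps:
M(y) = 3 + 4*y (M(y) = 3 - (-5*y + y) = 3 - (-4)*y = 3 + 4*y)
N = -1/419 (N = 1/(-399 - 20) = 1/(-419) = -1/419 ≈ -0.0023866)
a(r) = 4 + 2*r² (a(r) = (r² + r²) + 4 = 2*r² + 4 = 4 + 2*r²)
a(-4)*N = (4 + 2*(-4)²)*(-1/419) = (4 + 2*16)*(-1/419) = (4 + 32)*(-1/419) = 36*(-1/419) = -36/419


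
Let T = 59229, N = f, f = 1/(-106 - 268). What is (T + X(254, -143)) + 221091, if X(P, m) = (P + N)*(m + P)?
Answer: 115384125/374 ≈ 3.0851e+5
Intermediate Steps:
f = -1/374 (f = 1/(-374) = -1/374 ≈ -0.0026738)
N = -1/374 ≈ -0.0026738
X(P, m) = (-1/374 + P)*(P + m) (X(P, m) = (P - 1/374)*(m + P) = (-1/374 + P)*(P + m))
(T + X(254, -143)) + 221091 = (59229 + (254² - 1/374*254 - 1/374*(-143) + 254*(-143))) + 221091 = (59229 + (64516 - 127/187 + 13/34 - 36322)) + 221091 = (59229 + 10544445/374) + 221091 = 32696091/374 + 221091 = 115384125/374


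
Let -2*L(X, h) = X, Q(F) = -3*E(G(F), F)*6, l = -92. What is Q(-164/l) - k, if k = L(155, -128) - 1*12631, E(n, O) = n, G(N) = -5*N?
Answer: 591971/46 ≈ 12869.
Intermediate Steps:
Q(F) = 90*F (Q(F) = -(-15)*F*6 = (15*F)*6 = 90*F)
L(X, h) = -X/2
k = -25417/2 (k = -½*155 - 1*12631 = -155/2 - 12631 = -25417/2 ≈ -12709.)
Q(-164/l) - k = 90*(-164/(-92)) - 1*(-25417/2) = 90*(-164*(-1/92)) + 25417/2 = 90*(41/23) + 25417/2 = 3690/23 + 25417/2 = 591971/46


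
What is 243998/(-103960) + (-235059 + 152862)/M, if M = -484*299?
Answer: -72731561/40882270 ≈ -1.7790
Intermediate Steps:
M = -144716
243998/(-103960) + (-235059 + 152862)/M = 243998/(-103960) + (-235059 + 152862)/(-144716) = 243998*(-1/103960) - 82197*(-1/144716) = -121999/51980 + 82197/144716 = -72731561/40882270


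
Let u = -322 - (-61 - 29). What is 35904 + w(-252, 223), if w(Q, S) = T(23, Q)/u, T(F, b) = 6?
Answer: 4164861/116 ≈ 35904.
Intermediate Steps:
u = -232 (u = -322 - 1*(-90) = -322 + 90 = -232)
w(Q, S) = -3/116 (w(Q, S) = 6/(-232) = 6*(-1/232) = -3/116)
35904 + w(-252, 223) = 35904 - 3/116 = 4164861/116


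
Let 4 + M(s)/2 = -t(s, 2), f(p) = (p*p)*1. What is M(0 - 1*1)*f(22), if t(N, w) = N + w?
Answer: -4840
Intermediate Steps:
f(p) = p**2 (f(p) = p**2*1 = p**2)
M(s) = -12 - 2*s (M(s) = -8 + 2*(-(s + 2)) = -8 + 2*(-(2 + s)) = -8 + 2*(-2 - s) = -8 + (-4 - 2*s) = -12 - 2*s)
M(0 - 1*1)*f(22) = (-12 - 2*(0 - 1*1))*22**2 = (-12 - 2*(0 - 1))*484 = (-12 - 2*(-1))*484 = (-12 + 2)*484 = -10*484 = -4840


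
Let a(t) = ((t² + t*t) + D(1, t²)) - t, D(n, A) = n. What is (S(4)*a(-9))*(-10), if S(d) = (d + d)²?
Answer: -110080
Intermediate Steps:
S(d) = 4*d² (S(d) = (2*d)² = 4*d²)
a(t) = 1 - t + 2*t² (a(t) = ((t² + t*t) + 1) - t = ((t² + t²) + 1) - t = (2*t² + 1) - t = (1 + 2*t²) - t = 1 - t + 2*t²)
(S(4)*a(-9))*(-10) = ((4*4²)*(1 - 1*(-9) + 2*(-9)²))*(-10) = ((4*16)*(1 + 9 + 2*81))*(-10) = (64*(1 + 9 + 162))*(-10) = (64*172)*(-10) = 11008*(-10) = -110080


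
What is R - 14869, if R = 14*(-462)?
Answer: -21337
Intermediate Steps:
R = -6468
R - 14869 = -6468 - 14869 = -21337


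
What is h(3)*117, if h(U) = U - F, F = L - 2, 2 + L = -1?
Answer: 936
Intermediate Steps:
L = -3 (L = -2 - 1 = -3)
F = -5 (F = -3 - 2 = -5)
h(U) = 5 + U (h(U) = U - 1*(-5) = U + 5 = 5 + U)
h(3)*117 = (5 + 3)*117 = 8*117 = 936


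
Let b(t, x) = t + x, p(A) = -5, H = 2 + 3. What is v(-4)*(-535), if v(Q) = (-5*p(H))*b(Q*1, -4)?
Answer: 107000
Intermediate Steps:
H = 5
v(Q) = -100 + 25*Q (v(Q) = (-5*(-5))*(Q*1 - 4) = 25*(Q - 4) = 25*(-4 + Q) = -100 + 25*Q)
v(-4)*(-535) = (-100 + 25*(-4))*(-535) = (-100 - 100)*(-535) = -200*(-535) = 107000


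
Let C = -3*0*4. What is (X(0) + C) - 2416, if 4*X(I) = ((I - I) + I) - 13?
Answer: -9677/4 ≈ -2419.3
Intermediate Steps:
C = 0 (C = 0*4 = 0)
X(I) = -13/4 + I/4 (X(I) = (((I - I) + I) - 13)/4 = ((0 + I) - 13)/4 = (I - 13)/4 = (-13 + I)/4 = -13/4 + I/4)
(X(0) + C) - 2416 = ((-13/4 + (¼)*0) + 0) - 2416 = ((-13/4 + 0) + 0) - 2416 = (-13/4 + 0) - 2416 = -13/4 - 2416 = -9677/4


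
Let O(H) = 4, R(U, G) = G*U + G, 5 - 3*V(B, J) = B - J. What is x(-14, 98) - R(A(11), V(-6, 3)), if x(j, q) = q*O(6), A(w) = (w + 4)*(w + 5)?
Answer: -2198/3 ≈ -732.67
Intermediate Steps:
A(w) = (4 + w)*(5 + w)
V(B, J) = 5/3 - B/3 + J/3 (V(B, J) = 5/3 - (B - J)/3 = 5/3 + (-B/3 + J/3) = 5/3 - B/3 + J/3)
R(U, G) = G + G*U
x(j, q) = 4*q (x(j, q) = q*4 = 4*q)
x(-14, 98) - R(A(11), V(-6, 3)) = 4*98 - (5/3 - 1/3*(-6) + (1/3)*3)*(1 + (20 + 11**2 + 9*11)) = 392 - (5/3 + 2 + 1)*(1 + (20 + 121 + 99)) = 392 - 14*(1 + 240)/3 = 392 - 14*241/3 = 392 - 1*3374/3 = 392 - 3374/3 = -2198/3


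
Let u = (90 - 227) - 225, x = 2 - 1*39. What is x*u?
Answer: 13394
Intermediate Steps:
x = -37 (x = 2 - 39 = -37)
u = -362 (u = -137 - 225 = -362)
x*u = -37*(-362) = 13394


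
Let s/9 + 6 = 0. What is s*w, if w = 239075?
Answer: -12910050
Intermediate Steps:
s = -54 (s = -54 + 9*0 = -54 + 0 = -54)
s*w = -54*239075 = -12910050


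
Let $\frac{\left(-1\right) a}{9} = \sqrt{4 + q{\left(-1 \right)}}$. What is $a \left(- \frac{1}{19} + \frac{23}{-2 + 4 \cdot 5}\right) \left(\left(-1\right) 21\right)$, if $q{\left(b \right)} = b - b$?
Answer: $\frac{8799}{19} \approx 463.11$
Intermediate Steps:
$q{\left(b \right)} = 0$
$a = -18$ ($a = - 9 \sqrt{4 + 0} = - 9 \sqrt{4} = \left(-9\right) 2 = -18$)
$a \left(- \frac{1}{19} + \frac{23}{-2 + 4 \cdot 5}\right) \left(\left(-1\right) 21\right) = - 18 \left(- \frac{1}{19} + \frac{23}{-2 + 4 \cdot 5}\right) \left(\left(-1\right) 21\right) = - 18 \left(\left(-1\right) \frac{1}{19} + \frac{23}{-2 + 20}\right) \left(-21\right) = - 18 \left(- \frac{1}{19} + \frac{23}{18}\right) \left(-21\right) = \left(-18\right) \frac{419}{342} \left(-21\right) = \left(- \frac{419}{19}\right) \left(-21\right) = \frac{8799}{19}$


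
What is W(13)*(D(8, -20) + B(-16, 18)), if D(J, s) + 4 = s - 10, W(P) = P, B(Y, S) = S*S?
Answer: 3770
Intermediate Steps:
B(Y, S) = S²
D(J, s) = -14 + s (D(J, s) = -4 + (s - 10) = -4 + (-10 + s) = -14 + s)
W(13)*(D(8, -20) + B(-16, 18)) = 13*((-14 - 20) + 18²) = 13*(-34 + 324) = 13*290 = 3770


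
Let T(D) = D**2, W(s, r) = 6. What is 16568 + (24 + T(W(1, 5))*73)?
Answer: 19220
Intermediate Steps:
16568 + (24 + T(W(1, 5))*73) = 16568 + (24 + 6**2*73) = 16568 + (24 + 36*73) = 16568 + (24 + 2628) = 16568 + 2652 = 19220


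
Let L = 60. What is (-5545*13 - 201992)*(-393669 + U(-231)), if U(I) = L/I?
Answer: 8307968107041/77 ≈ 1.0790e+11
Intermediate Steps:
U(I) = 60/I
(-5545*13 - 201992)*(-393669 + U(-231)) = (-5545*13 - 201992)*(-393669 + 60/(-231)) = (-72085 - 201992)*(-393669 + 60*(-1/231)) = -274077*(-393669 - 20/77) = -274077*(-30312533/77) = 8307968107041/77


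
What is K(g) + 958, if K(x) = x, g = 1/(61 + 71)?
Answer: 126457/132 ≈ 958.01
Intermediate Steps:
g = 1/132 ≈ 0.0075758
K(g) + 958 = 1/132 + 958 = 126457/132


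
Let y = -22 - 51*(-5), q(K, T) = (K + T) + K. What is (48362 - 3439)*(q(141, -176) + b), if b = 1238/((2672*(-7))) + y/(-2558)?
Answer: 340555839691/71624 ≈ 4.7548e+6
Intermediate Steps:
q(K, T) = T + 2*K
y = 233 (y = -22 + 255 = 233)
b = -1881209/11961208 (b = 1238/((2672*(-7))) + 233/(-2558) = 1238/(-18704) + 233*(-1/2558) = 1238*(-1/18704) - 233/2558 = -619/9352 - 233/2558 = -1881209/11961208 ≈ -0.15728)
(48362 - 3439)*(q(141, -176) + b) = (48362 - 3439)*((-176 + 2*141) - 1881209/11961208) = 44923*((-176 + 282) - 1881209/11961208) = 44923*(106 - 1881209/11961208) = 44923*(1266006839/11961208) = 340555839691/71624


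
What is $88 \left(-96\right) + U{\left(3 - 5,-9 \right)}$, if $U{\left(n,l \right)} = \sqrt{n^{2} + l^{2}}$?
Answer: $-8448 + \sqrt{85} \approx -8438.8$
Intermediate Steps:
$U{\left(n,l \right)} = \sqrt{l^{2} + n^{2}}$
$88 \left(-96\right) + U{\left(3 - 5,-9 \right)} = 88 \left(-96\right) + \sqrt{\left(-9\right)^{2} + \left(3 - 5\right)^{2}} = -8448 + \sqrt{81 + \left(-2\right)^{2}} = -8448 + \sqrt{81 + 4} = -8448 + \sqrt{85}$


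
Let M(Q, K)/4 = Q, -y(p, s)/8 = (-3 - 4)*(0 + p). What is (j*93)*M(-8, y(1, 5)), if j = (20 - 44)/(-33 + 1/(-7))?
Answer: -62496/29 ≈ -2155.0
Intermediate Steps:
y(p, s) = 56*p (y(p, s) = -8*(-3 - 4)*(0 + p) = -(-56)*p = 56*p)
j = 21/29 (j = -24/(-33 - 1/7) = -24/(-232/7) = -24*(-7/232) = 21/29 ≈ 0.72414)
M(Q, K) = 4*Q
(j*93)*M(-8, y(1, 5)) = ((21/29)*93)*(4*(-8)) = (1953/29)*(-32) = -62496/29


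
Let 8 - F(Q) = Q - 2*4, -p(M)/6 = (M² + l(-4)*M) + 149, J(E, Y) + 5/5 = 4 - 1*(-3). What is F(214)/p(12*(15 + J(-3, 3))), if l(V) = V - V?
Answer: 33/63653 ≈ 0.00051844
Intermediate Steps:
J(E, Y) = 6 (J(E, Y) = -1 + (4 - 1*(-3)) = -1 + (4 + 3) = -1 + 7 = 6)
l(V) = 0
p(M) = -894 - 6*M² (p(M) = -6*((M² + 0*M) + 149) = -6*((M² + 0) + 149) = -6*(M² + 149) = -6*(149 + M²) = -894 - 6*M²)
F(Q) = 16 - Q (F(Q) = 8 - (Q - 2*4) = 8 - (Q - 8) = 8 - (-8 + Q) = 8 + (8 - Q) = 16 - Q)
F(214)/p(12*(15 + J(-3, 3))) = (16 - 1*214)/(-894 - 6*144*(15 + 6)²) = (16 - 214)/(-894 - 6*(12*21)²) = -198/(-894 - 6*252²) = -198/(-894 - 6*63504) = -198/(-894 - 381024) = -198/(-381918) = -198*(-1/381918) = 33/63653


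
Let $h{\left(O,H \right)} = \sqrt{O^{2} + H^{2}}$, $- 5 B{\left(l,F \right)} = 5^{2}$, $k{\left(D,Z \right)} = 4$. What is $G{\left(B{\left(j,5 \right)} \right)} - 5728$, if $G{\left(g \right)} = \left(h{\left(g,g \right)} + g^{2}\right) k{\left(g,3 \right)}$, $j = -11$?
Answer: $-5628 + 20 \sqrt{2} \approx -5599.7$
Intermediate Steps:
$B{\left(l,F \right)} = -5$ ($B{\left(l,F \right)} = - \frac{5^{2}}{5} = \left(- \frac{1}{5}\right) 25 = -5$)
$h{\left(O,H \right)} = \sqrt{H^{2} + O^{2}}$
$G{\left(g \right)} = 4 g^{2} + 4 \sqrt{2} \sqrt{g^{2}}$ ($G{\left(g \right)} = \left(\sqrt{g^{2} + g^{2}} + g^{2}\right) 4 = \left(\sqrt{2 g^{2}} + g^{2}\right) 4 = \left(\sqrt{2} \sqrt{g^{2}} + g^{2}\right) 4 = \left(g^{2} + \sqrt{2} \sqrt{g^{2}}\right) 4 = 4 g^{2} + 4 \sqrt{2} \sqrt{g^{2}}$)
$G{\left(B{\left(j,5 \right)} \right)} - 5728 = \left(4 \left(-5\right)^{2} + 4 \sqrt{2} \sqrt{\left(-5\right)^{2}}\right) - 5728 = \left(4 \cdot 25 + 4 \sqrt{2} \sqrt{25}\right) - 5728 = \left(100 + 4 \sqrt{2} \cdot 5\right) - 5728 = \left(100 + 20 \sqrt{2}\right) - 5728 = -5628 + 20 \sqrt{2}$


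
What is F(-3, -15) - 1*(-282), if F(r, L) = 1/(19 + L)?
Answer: 1129/4 ≈ 282.25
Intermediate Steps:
F(-3, -15) - 1*(-282) = 1/(19 - 15) - 1*(-282) = 1/4 + 282 = ¼ + 282 = 1129/4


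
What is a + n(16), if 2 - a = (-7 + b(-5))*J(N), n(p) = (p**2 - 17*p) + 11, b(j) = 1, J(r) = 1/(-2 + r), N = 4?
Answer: 0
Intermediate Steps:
n(p) = 11 + p**2 - 17*p
a = 5 (a = 2 - (-7 + 1)/(-2 + 4) = 2 - (-6)/2 = 2 - 1*(-3) = 2 + 3 = 5)
a + n(16) = 5 + (11 + 16**2 - 17*16) = 5 + (11 + 256 - 272) = 5 - 5 = 0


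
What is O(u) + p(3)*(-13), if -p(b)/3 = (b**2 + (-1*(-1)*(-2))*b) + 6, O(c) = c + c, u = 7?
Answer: 365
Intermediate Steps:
O(c) = 2*c
p(b) = -18 - 3*b**2 + 6*b (p(b) = -3*((b**2 + (-1*(-1)*(-2))*b) + 6) = -3*((b**2 + (1*(-2))*b) + 6) = -3*((b**2 - 2*b) + 6) = -3*(6 + b**2 - 2*b) = -18 - 3*b**2 + 6*b)
O(u) + p(3)*(-13) = 2*7 + (-18 - 3*3**2 + 6*3)*(-13) = 14 + (-18 - 3*9 + 18)*(-13) = 14 + (-18 - 27 + 18)*(-13) = 14 - 27*(-13) = 14 + 351 = 365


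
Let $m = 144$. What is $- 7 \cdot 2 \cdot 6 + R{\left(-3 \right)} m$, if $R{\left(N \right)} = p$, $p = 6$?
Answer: $780$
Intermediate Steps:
$R{\left(N \right)} = 6$
$- 7 \cdot 2 \cdot 6 + R{\left(-3 \right)} m = - 7 \cdot 2 \cdot 6 + 6 \cdot 144 = \left(-7\right) 12 + 864 = -84 + 864 = 780$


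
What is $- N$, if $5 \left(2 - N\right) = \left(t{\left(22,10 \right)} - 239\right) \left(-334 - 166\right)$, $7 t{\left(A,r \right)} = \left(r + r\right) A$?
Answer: $\frac{123286}{7} \approx 17612.0$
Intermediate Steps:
$t{\left(A,r \right)} = \frac{2 A r}{7}$ ($t{\left(A,r \right)} = \frac{\left(r + r\right) A}{7} = \frac{2 r A}{7} = \frac{2 A r}{7}$)
$N = - \frac{123286}{7}$ ($N = 2 - \frac{\left(\frac{2}{7} \cdot 22 \cdot 10 - 239\right) \left(-334 - 166\right)}{5} = 2 - \frac{\left(\frac{440}{7} - 239\right) \left(-500\right)}{5} = 2 - \frac{\left(- \frac{1233}{7}\right) \left(-500\right)}{5} = 2 - \frac{123300}{7} = - \frac{123286}{7} \approx -17612.0$)
$- N = \left(-1\right) \left(- \frac{123286}{7}\right) = \frac{123286}{7}$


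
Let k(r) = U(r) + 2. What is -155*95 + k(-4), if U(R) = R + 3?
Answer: -14724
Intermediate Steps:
U(R) = 3 + R
k(r) = 5 + r (k(r) = (3 + r) + 2 = 5 + r)
-155*95 + k(-4) = -155*95 + (5 - 4) = -14725 + 1 = -14724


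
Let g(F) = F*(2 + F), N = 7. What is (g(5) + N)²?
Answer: 1764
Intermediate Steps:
(g(5) + N)² = (5*(2 + 5) + 7)² = (5*7 + 7)² = (35 + 7)² = 42² = 1764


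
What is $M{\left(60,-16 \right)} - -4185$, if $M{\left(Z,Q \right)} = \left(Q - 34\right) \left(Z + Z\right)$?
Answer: $-1815$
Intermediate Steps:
$M{\left(Z,Q \right)} = 2 Z \left(-34 + Q\right)$ ($M{\left(Z,Q \right)} = \left(-34 + Q\right) 2 Z = 2 Z \left(-34 + Q\right)$)
$M{\left(60,-16 \right)} - -4185 = 2 \cdot 60 \left(-34 - 16\right) - -4185 = 2 \cdot 60 \left(-50\right) + 4185 = -6000 + 4185 = -1815$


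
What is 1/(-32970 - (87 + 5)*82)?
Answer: -1/40514 ≈ -2.4683e-5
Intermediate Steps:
1/(-32970 - (87 + 5)*82) = 1/(-32970 - 92*82) = 1/(-32970 - 1*7544) = 1/(-32970 - 7544) = 1/(-40514) = -1/40514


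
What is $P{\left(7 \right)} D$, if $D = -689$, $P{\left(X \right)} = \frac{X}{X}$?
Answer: $-689$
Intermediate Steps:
$P{\left(X \right)} = 1$
$P{\left(7 \right)} D = 1 \left(-689\right) = -689$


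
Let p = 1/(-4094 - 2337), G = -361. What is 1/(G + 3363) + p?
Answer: 3429/19305862 ≈ 0.00017761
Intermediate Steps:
p = -1/6431 (p = 1/(-6431) = -1/6431 ≈ -0.00015550)
1/(G + 3363) + p = 1/(-361 + 3363) - 1/6431 = 1/3002 - 1/6431 = 3429/19305862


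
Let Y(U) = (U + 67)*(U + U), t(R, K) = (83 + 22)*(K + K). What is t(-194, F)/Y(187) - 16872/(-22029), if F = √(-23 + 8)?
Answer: 5624/7343 + 105*I*√15/47498 ≈ 0.7659 + 0.0085617*I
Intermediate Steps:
F = I*√15 (F = √(-15) = I*√15 ≈ 3.873*I)
t(R, K) = 210*K (t(R, K) = 105*(2*K) = 210*K)
Y(U) = 2*U*(67 + U) (Y(U) = (67 + U)*(2*U) = 2*U*(67 + U))
t(-194, F)/Y(187) - 16872/(-22029) = (210*(I*√15))/((2*187*(67 + 187))) - 16872/(-22029) = (210*I*√15)/((2*187*254)) - 16872*(-1/22029) = (210*I*√15)/94996 + 5624/7343 = (210*I*√15)*(1/94996) + 5624/7343 = 105*I*√15/47498 + 5624/7343 = 5624/7343 + 105*I*√15/47498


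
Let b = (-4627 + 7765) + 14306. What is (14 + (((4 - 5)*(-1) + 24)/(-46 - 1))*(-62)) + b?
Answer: 822076/47 ≈ 17491.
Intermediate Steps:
b = 17444 (b = 3138 + 14306 = 17444)
(14 + (((4 - 5)*(-1) + 24)/(-46 - 1))*(-62)) + b = (14 + (((4 - 5)*(-1) + 24)/(-46 - 1))*(-62)) + 17444 = (14 + ((-1*(-1) + 24)/(-47))*(-62)) + 17444 = (14 + ((1 + 24)*(-1/47))*(-62)) + 17444 = (14 + (25*(-1/47))*(-62)) + 17444 = (14 - 25/47*(-62)) + 17444 = (14 + 1550/47) + 17444 = 2208/47 + 17444 = 822076/47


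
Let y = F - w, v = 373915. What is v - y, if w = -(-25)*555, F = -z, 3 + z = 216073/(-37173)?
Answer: 14414990078/37173 ≈ 3.8778e+5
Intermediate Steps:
z = -327592/37173 (z = -3 + 216073/(-37173) = -3 + 216073*(-1/37173) = -3 - 216073/37173 = -327592/37173 ≈ -8.8126)
F = 327592/37173 (F = -1*(-327592/37173) = 327592/37173 ≈ 8.8126)
w = 13875 (w = -1*(-13875) = 13875)
y = -515447783/37173 (y = 327592/37173 - 1*13875 = 327592/37173 - 13875 = -515447783/37173 ≈ -13866.)
v - y = 373915 - 1*(-515447783/37173) = 373915 + 515447783/37173 = 14414990078/37173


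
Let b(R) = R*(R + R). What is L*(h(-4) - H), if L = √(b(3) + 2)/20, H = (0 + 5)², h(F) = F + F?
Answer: -33*√5/10 ≈ -7.3790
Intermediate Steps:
b(R) = 2*R² (b(R) = R*(2*R) = 2*R²)
h(F) = 2*F
H = 25 (H = 5² = 25)
L = √5/10 (L = √(2*3² + 2)/20 = √(2*9 + 2)*(1/20) = √(18 + 2)*(1/20) = √20*(1/20) = (2*√5)*(1/20) = √5/10 ≈ 0.22361)
L*(h(-4) - H) = (√5/10)*(2*(-4) - 1*25) = (√5/10)*(-8 - 25) = (√5/10)*(-33) = -33*√5/10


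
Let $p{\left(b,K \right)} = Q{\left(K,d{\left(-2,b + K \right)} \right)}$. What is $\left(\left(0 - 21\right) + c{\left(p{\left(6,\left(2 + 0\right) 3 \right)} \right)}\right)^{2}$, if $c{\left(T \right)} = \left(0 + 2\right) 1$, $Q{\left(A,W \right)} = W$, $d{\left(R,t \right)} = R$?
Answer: $361$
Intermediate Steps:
$p{\left(b,K \right)} = -2$
$c{\left(T \right)} = 2$ ($c{\left(T \right)} = 2 \cdot 1 = 2$)
$\left(\left(0 - 21\right) + c{\left(p{\left(6,\left(2 + 0\right) 3 \right)} \right)}\right)^{2} = \left(\left(0 - 21\right) + 2\right)^{2} = \left(-21 + 2\right)^{2} = \left(-19\right)^{2} = 361$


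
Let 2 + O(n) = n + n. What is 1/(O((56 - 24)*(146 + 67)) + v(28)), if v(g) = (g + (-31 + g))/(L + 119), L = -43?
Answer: 76/1035905 ≈ 7.3366e-5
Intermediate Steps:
O(n) = -2 + 2*n (O(n) = -2 + (n + n) = -2 + 2*n)
v(g) = -31/76 + g/38 (v(g) = (g + (-31 + g))/(-43 + 119) = (-31 + 2*g)/76 = (-31 + 2*g)*(1/76) = -31/76 + g/38)
1/(O((56 - 24)*(146 + 67)) + v(28)) = 1/((-2 + 2*((56 - 24)*(146 + 67))) + (-31/76 + (1/38)*28)) = 1/((-2 + 2*(32*213)) + (-31/76 + 14/19)) = 1/((-2 + 2*6816) + 25/76) = 1/((-2 + 13632) + 25/76) = 1/(13630 + 25/76) = 1/(1035905/76) = 76/1035905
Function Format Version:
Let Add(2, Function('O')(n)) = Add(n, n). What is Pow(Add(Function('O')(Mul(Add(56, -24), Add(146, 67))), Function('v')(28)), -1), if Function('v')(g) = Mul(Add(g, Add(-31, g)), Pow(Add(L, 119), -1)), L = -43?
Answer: Rational(76, 1035905) ≈ 7.3366e-5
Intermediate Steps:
Function('O')(n) = Add(-2, Mul(2, n)) (Function('O')(n) = Add(-2, Add(n, n)) = Add(-2, Mul(2, n)))
Function('v')(g) = Add(Rational(-31, 76), Mul(Rational(1, 38), g)) (Function('v')(g) = Mul(Add(g, Add(-31, g)), Pow(Add(-43, 119), -1)) = Mul(Add(-31, Mul(2, g)), Pow(76, -1)) = Mul(Add(-31, Mul(2, g)), Rational(1, 76)) = Add(Rational(-31, 76), Mul(Rational(1, 38), g)))
Pow(Add(Function('O')(Mul(Add(56, -24), Add(146, 67))), Function('v')(28)), -1) = Pow(Add(Add(-2, Mul(2, Mul(Add(56, -24), Add(146, 67)))), Add(Rational(-31, 76), Mul(Rational(1, 38), 28))), -1) = Pow(Add(Add(-2, Mul(2, Mul(32, 213))), Add(Rational(-31, 76), Rational(14, 19))), -1) = Pow(Add(Add(-2, Mul(2, 6816)), Rational(25, 76)), -1) = Pow(Add(Add(-2, 13632), Rational(25, 76)), -1) = Pow(Add(13630, Rational(25, 76)), -1) = Pow(Rational(1035905, 76), -1) = Rational(76, 1035905)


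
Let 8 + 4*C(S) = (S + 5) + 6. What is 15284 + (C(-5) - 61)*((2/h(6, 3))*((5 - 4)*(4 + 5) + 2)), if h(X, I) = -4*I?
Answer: 61587/4 ≈ 15397.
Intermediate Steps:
C(S) = ¾ + S/4 (C(S) = -2 + ((S + 5) + 6)/4 = -2 + ((5 + S) + 6)/4 = -2 + (11 + S)/4 = -2 + (11/4 + S/4) = ¾ + S/4)
15284 + (C(-5) - 61)*((2/h(6, 3))*((5 - 4)*(4 + 5) + 2)) = 15284 + ((¾ + (¼)*(-5)) - 61)*((2/((-4*3)))*((5 - 4)*(4 + 5) + 2)) = 15284 + ((¾ - 5/4) - 61)*((2/(-12))*(1*9 + 2)) = 15284 + (-½ - 61)*((2*(-1/12))*(9 + 2)) = 15284 - (-41)*11/4 = 15284 - 123/2*(-11/6) = 15284 + 451/4 = 61587/4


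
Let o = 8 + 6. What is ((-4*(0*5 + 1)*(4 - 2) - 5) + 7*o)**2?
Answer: 7225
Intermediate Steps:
o = 14
((-4*(0*5 + 1)*(4 - 2) - 5) + 7*o)**2 = ((-4*(0*5 + 1)*(4 - 2) - 5) + 7*14)**2 = ((-4*(0 + 1)*2 - 5) + 98)**2 = ((-4*2 - 5) + 98)**2 = ((-8 - 5) + 98)**2 = (-13 + 98)**2 = 85**2 = 7225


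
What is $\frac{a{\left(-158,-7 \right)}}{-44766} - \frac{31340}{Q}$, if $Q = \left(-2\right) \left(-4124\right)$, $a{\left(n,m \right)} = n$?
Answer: $- \frac{175207907}{46153746} \approx -3.7962$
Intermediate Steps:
$Q = 8248$
$\frac{a{\left(-158,-7 \right)}}{-44766} - \frac{31340}{Q} = - \frac{158}{-44766} - \frac{31340}{8248} = \left(-158\right) \left(- \frac{1}{44766}\right) - \frac{7835}{2062} = \frac{79}{22383} - \frac{7835}{2062} = - \frac{175207907}{46153746}$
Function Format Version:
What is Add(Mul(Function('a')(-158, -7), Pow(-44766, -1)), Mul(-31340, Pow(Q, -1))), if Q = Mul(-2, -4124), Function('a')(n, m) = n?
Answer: Rational(-175207907, 46153746) ≈ -3.7962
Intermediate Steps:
Q = 8248
Add(Mul(Function('a')(-158, -7), Pow(-44766, -1)), Mul(-31340, Pow(Q, -1))) = Add(Mul(-158, Pow(-44766, -1)), Mul(-31340, Pow(8248, -1))) = Add(Mul(-158, Rational(-1, 44766)), Mul(-31340, Rational(1, 8248))) = Add(Rational(79, 22383), Rational(-7835, 2062)) = Rational(-175207907, 46153746)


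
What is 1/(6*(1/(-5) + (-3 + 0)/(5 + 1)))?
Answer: -5/21 ≈ -0.23810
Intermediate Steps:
1/(6*(1/(-5) + (-3 + 0)/(5 + 1))) = 1/(6*(-⅕ - 3/6)) = 1/(6*(-⅕ - 3*⅙)) = 1/(6*(-⅕ - ½)) = 1/(6*(-7/10)) = 1/(-21/5) = -5/21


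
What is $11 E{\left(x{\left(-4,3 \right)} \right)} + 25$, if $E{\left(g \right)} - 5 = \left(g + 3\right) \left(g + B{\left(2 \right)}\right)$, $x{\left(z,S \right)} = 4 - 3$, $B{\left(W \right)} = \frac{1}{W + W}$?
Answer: $135$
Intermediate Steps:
$B{\left(W \right)} = \frac{1}{2 W}$
$x{\left(z,S \right)} = 1$ ($x{\left(z,S \right)} = 4 - 3 = 1$)
$E{\left(g \right)} = 5 + \left(3 + g\right) \left(\frac{1}{4} + g\right)$ ($E{\left(g \right)} = 5 + \left(g + 3\right) \left(g + \frac{1}{2 \cdot 2}\right) = 5 + \left(3 + g\right) \left(g + \frac{1}{2} \cdot \frac{1}{2}\right) = 5 + \left(3 + g\right) \left(g + \frac{1}{4}\right) = 5 + \left(3 + g\right) \left(\frac{1}{4} + g\right)$)
$11 E{\left(x{\left(-4,3 \right)} \right)} + 25 = 11 \left(\frac{23}{4} + 1^{2} + \frac{13}{4} \cdot 1\right) + 25 = 11 \left(\frac{23}{4} + 1 + \frac{13}{4}\right) + 25 = 11 \cdot 10 + 25 = 110 + 25 = 135$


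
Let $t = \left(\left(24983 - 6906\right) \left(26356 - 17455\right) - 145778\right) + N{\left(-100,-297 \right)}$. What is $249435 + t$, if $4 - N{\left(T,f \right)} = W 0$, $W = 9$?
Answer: $161007038$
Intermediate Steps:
$N{\left(T,f \right)} = 4$ ($N{\left(T,f \right)} = 4 - 9 \cdot 0 = 4 - 0 = 4 + 0 = 4$)
$t = 160757603$ ($t = \left(\left(24983 - 6906\right) \left(26356 - 17455\right) - 145778\right) + 4 = \left(18077 \cdot 8901 - 145778\right) + 4 = \left(160903377 - 145778\right) + 4 = 160757599 + 4 = 160757603$)
$249435 + t = 249435 + 160757603 = 161007038$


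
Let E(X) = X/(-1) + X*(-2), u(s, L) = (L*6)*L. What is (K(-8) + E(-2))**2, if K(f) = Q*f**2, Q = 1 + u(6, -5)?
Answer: 93508900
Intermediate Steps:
u(s, L) = 6*L**2 (u(s, L) = (6*L)*L = 6*L**2)
E(X) = -3*X (E(X) = X*(-1) - 2*X = -X - 2*X = -3*X)
Q = 151 (Q = 1 + 6*(-5)**2 = 1 + 6*25 = 1 + 150 = 151)
K(f) = 151*f**2
(K(-8) + E(-2))**2 = (151*(-8)**2 - 3*(-2))**2 = (151*64 + 6)**2 = (9664 + 6)**2 = 9670**2 = 93508900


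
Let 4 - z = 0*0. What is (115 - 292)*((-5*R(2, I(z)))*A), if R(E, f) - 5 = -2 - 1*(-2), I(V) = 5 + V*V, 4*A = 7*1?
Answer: 30975/4 ≈ 7743.8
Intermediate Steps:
A = 7/4 (A = (7*1)/4 = (1/4)*7 = 7/4 ≈ 1.7500)
z = 4 (z = 4 - 0*0 = 4 - 1*0 = 4 + 0 = 4)
I(V) = 5 + V**2
R(E, f) = 5 (R(E, f) = 5 + (-2 - 1*(-2)) = 5 + (-2 + 2) = 5 + 0 = 5)
(115 - 292)*((-5*R(2, I(z)))*A) = (115 - 292)*(-5*5*(7/4)) = -(-4425)*7/4 = -177*(-175/4) = 30975/4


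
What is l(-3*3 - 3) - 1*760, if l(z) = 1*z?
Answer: -772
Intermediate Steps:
l(z) = z
l(-3*3 - 3) - 1*760 = (-3*3 - 3) - 1*760 = (-9 - 3) - 760 = -12 - 760 = -772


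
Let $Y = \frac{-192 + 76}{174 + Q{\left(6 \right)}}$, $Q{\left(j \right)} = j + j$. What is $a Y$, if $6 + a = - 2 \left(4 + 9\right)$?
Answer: $\frac{1856}{93} \approx 19.957$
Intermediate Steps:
$Q{\left(j \right)} = 2 j$
$a = -32$ ($a = -6 - 2 \left(4 + 9\right) = -6 - 26 = -32$)
$Y = - \frac{58}{93}$ ($Y = \frac{-192 + 76}{174 + 2 \cdot 6} = - \frac{116}{174 + 12} = - \frac{116}{186} = \left(-116\right) \frac{1}{186} = - \frac{58}{93} \approx -0.62366$)
$a Y = \left(-32\right) \left(- \frac{58}{93}\right) = \frac{1856}{93}$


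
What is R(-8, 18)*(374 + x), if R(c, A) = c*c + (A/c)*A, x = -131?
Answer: 11421/2 ≈ 5710.5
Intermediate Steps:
R(c, A) = c**2 + A**2/c
R(-8, 18)*(374 + x) = ((18**2 + (-8)**3)/(-8))*(374 - 131) = -(324 - 512)/8*243 = -1/8*(-188)*243 = (47/2)*243 = 11421/2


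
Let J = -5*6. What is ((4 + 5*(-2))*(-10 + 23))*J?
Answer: 2340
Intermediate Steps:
J = -30
((4 + 5*(-2))*(-10 + 23))*J = ((4 + 5*(-2))*(-10 + 23))*(-30) = ((4 - 10)*13)*(-30) = -6*13*(-30) = -78*(-30) = 2340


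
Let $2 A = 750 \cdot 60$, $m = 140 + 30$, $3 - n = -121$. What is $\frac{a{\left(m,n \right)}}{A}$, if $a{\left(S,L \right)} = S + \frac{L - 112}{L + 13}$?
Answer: $\frac{11651}{1541250} \approx 0.0075594$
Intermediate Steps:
$n = 124$ ($n = 3 - -121 = 3 + 121 = 124$)
$m = 170$
$a{\left(S,L \right)} = S + \frac{-112 + L}{13 + L}$
$A = 22500$ ($A = \frac{750 \cdot 60}{2} = \frac{1}{2} \cdot 45000 = 22500$)
$\frac{a{\left(m,n \right)}}{A} = \frac{\frac{1}{13 + 124} \left(-112 + 124 + 13 \cdot 170 + 124 \cdot 170\right)}{22500} = \frac{-112 + 124 + 2210 + 21080}{137} \cdot \frac{1}{22500} = \frac{1}{137} \cdot 23302 \cdot \frac{1}{22500} = \frac{23302}{137} \cdot \frac{1}{22500} = \frac{11651}{1541250}$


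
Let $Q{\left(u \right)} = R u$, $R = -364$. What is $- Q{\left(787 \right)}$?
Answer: $286468$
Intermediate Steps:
$Q{\left(u \right)} = - 364 u$
$- Q{\left(787 \right)} = - \left(-364\right) 787 = \left(-1\right) \left(-286468\right) = 286468$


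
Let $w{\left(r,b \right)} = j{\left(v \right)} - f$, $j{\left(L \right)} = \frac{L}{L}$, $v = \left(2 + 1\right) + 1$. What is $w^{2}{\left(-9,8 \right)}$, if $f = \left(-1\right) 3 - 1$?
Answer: $25$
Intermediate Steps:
$v = 4$ ($v = 3 + 1 = 4$)
$j{\left(L \right)} = 1$
$f = -4$ ($f = -3 - 1 = -4$)
$w{\left(r,b \right)} = 5$ ($w{\left(r,b \right)} = 1 - -4 = 1 + 4 = 5$)
$w^{2}{\left(-9,8 \right)} = 5^{2} = 25$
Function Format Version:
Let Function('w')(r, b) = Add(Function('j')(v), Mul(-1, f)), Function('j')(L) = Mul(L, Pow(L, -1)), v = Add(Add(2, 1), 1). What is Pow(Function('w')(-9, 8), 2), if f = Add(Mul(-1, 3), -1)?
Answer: 25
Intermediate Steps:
v = 4 (v = Add(3, 1) = 4)
Function('j')(L) = 1
f = -4 (f = Add(-3, -1) = -4)
Function('w')(r, b) = 5 (Function('w')(r, b) = Add(1, Mul(-1, -4)) = Add(1, 4) = 5)
Pow(Function('w')(-9, 8), 2) = Pow(5, 2) = 25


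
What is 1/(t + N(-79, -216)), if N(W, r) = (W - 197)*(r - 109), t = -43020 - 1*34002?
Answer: 1/12678 ≈ 7.8877e-5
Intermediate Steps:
t = -77022 (t = -43020 - 34002 = -77022)
N(W, r) = (-197 + W)*(-109 + r)
1/(t + N(-79, -216)) = 1/(-77022 + (21473 - 197*(-216) - 109*(-79) - 79*(-216))) = 1/(-77022 + (21473 + 42552 + 8611 + 17064)) = 1/(-77022 + 89700) = 1/12678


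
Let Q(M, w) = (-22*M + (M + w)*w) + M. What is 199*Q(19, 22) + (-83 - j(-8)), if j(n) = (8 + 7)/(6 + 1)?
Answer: 700083/7 ≈ 1.0001e+5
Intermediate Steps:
Q(M, w) = -21*M + w*(M + w) (Q(M, w) = (-22*M + w*(M + w)) + M = -21*M + w*(M + w))
j(n) = 15/7
199*Q(19, 22) + (-83 - j(-8)) = 199*(22² - 21*19 + 19*22) + (-83 - 1*15/7) = 199*(484 - 399 + 418) + (-83 - 15/7) = 199*503 - 596/7 = 100097 - 596/7 = 700083/7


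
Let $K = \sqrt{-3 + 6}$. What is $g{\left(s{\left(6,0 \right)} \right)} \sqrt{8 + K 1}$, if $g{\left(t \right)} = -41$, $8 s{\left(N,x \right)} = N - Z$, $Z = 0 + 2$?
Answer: $- 41 \sqrt{8 + \sqrt{3}} \approx -127.9$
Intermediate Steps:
$Z = 2$
$s{\left(N,x \right)} = - \frac{1}{4} + \frac{N}{8}$ ($s{\left(N,x \right)} = \frac{N - 2}{8} = \frac{-2 + N}{8} = - \frac{1}{4} + \frac{N}{8}$)
$K = \sqrt{3} \approx 1.732$
$g{\left(s{\left(6,0 \right)} \right)} \sqrt{8 + K 1} = - 41 \sqrt{8 + \sqrt{3} \cdot 1} = - 41 \sqrt{8 + \sqrt{3}}$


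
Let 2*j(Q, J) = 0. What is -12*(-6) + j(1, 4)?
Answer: 72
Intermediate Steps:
j(Q, J) = 0 (j(Q, J) = (½)*0 = 0)
-12*(-6) + j(1, 4) = -12*(-6) + 0 = 72 + 0 = 72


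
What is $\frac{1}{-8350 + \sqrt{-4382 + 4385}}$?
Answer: $- \frac{8350}{69722497} - \frac{\sqrt{3}}{69722497} \approx -0.00011979$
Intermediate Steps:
$\frac{1}{-8350 + \sqrt{-4382 + 4385}} = \frac{1}{-8350 + \sqrt{3}}$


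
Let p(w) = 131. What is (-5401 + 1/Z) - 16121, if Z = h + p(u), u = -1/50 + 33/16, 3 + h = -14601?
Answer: -311487907/14473 ≈ -21522.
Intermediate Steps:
h = -14604 (h = -3 - 14601 = -14604)
u = 817/400 (u = -1*1/50 + 33*(1/16) = -1/50 + 33/16 = 817/400 ≈ 2.0425)
Z = -14473 (Z = -14604 + 131 = -14473)
(-5401 + 1/Z) - 16121 = (-5401 + 1/(-14473)) - 16121 = (-5401 - 1/14473) - 16121 = -78168674/14473 - 16121 = -311487907/14473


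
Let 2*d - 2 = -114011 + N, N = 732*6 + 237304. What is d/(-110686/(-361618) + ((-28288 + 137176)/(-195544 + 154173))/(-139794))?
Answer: 22253587192635975407/106697122242758 ≈ 2.0857e+5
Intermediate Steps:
N = 241696 (N = 4392 + 237304 = 241696)
d = 127687/2 (d = 1 + (-114011 + 241696)/2 = 1 + (½)*127685 = 1 + 127685/2 = 127687/2 ≈ 63844.)
d/(-110686/(-361618) + ((-28288 + 137176)/(-195544 + 154173))/(-139794)) = 127687/(2*(-110686/(-361618) + ((-28288 + 137176)/(-195544 + 154173))/(-139794))) = 127687/(2*(-110686*(-1/361618) + (108888/(-41371))*(-1/139794))) = 127687/(2*(55343/180809 + (108888*(-1/41371))*(-1/139794))) = 127687/(2*(55343/180809 - 108888/41371*(-1/139794))) = 127687/(2*(55343/180809 + 18148/963902929)) = 127687/(2*(53348561121379/174282324689561)) = (127687/2)*(174282324689561/53348561121379) = 22253587192635975407/106697122242758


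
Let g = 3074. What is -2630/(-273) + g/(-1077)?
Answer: 664436/98007 ≈ 6.7795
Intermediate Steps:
-2630/(-273) + g/(-1077) = -2630/(-273) + 3074/(-1077) = -2630*(-1/273) + 3074*(-1/1077) = 2630/273 - 3074/1077 = 664436/98007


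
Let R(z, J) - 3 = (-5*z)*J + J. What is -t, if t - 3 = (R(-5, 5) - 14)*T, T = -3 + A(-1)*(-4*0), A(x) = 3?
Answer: 354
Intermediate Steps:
R(z, J) = 3 + J - 5*J*z (R(z, J) = 3 + ((-5*z)*J + J) = 3 + (-5*J*z + J) = 3 + (J - 5*J*z) = 3 + J - 5*J*z)
T = -3 (T = -3 + 3*(-4*0) = -3 + 3*0 = -3 + 0 = -3)
t = -354 (t = 3 + ((3 + 5 - 5*5*(-5)) - 14)*(-3) = 3 + ((3 + 5 + 125) - 14)*(-3) = 3 + (133 - 14)*(-3) = 3 + 119*(-3) = 3 - 357 = -354)
-t = -1*(-354) = 354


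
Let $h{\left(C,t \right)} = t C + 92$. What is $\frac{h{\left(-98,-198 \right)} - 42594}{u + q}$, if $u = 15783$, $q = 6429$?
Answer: $- \frac{11549}{11106} \approx -1.0399$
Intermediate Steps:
$h{\left(C,t \right)} = 92 + C t$ ($h{\left(C,t \right)} = C t + 92 = 92 + C t$)
$\frac{h{\left(-98,-198 \right)} - 42594}{u + q} = \frac{\left(92 - -19404\right) - 42594}{15783 + 6429} = \frac{\left(92 + 19404\right) - 42594}{22212} = \left(19496 - 42594\right) \frac{1}{22212} = \left(-23098\right) \frac{1}{22212} = - \frac{11549}{11106}$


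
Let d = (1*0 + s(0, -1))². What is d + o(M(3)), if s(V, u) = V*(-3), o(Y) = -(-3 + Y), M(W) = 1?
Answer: 2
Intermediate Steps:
o(Y) = 3 - Y
s(V, u) = -3*V
d = 0 (d = (1*0 - 3*0)² = (0 + 0)² = 0² = 0)
d + o(M(3)) = 0 + (3 - 1*1) = 0 + (3 - 1) = 0 + 2 = 2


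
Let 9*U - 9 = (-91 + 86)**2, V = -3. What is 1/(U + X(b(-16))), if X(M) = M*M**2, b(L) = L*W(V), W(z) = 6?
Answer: -9/7962590 ≈ -1.1303e-6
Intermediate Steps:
b(L) = 6*L (b(L) = L*6 = 6*L)
U = 34/9 (U = 1 + (-91 + 86)**2/9 = 1 + (1/9)*(-5)**2 = 1 + (1/9)*25 = 1 + 25/9 = 34/9 ≈ 3.7778)
X(M) = M**3
1/(U + X(b(-16))) = 1/(34/9 + (6*(-16))**3) = 1/(34/9 + (-96)**3) = 1/(34/9 - 884736) = 1/(-7962590/9) = -9/7962590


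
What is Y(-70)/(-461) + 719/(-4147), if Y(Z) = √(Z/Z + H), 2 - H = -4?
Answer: -719/4147 - √7/461 ≈ -0.17912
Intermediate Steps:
H = 6 (H = 2 - 1*(-4) = 2 + 4 = 6)
Y(Z) = √7 (Y(Z) = √(Z/Z + 6) = √(1 + 6) = √7)
Y(-70)/(-461) + 719/(-4147) = √7/(-461) + 719/(-4147) = √7*(-1/461) + 719*(-1/4147) = -√7/461 - 719/4147 = -719/4147 - √7/461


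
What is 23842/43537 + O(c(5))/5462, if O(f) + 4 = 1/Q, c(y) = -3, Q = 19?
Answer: 190077677/347552522 ≈ 0.54690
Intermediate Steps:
O(f) = -75/19 (O(f) = -4 + 1/19 = -75/19)
23842/43537 + O(c(5))/5462 = 23842/43537 - 75/19/5462 = 23842*(1/43537) - 75/19*1/5462 = 1834/3349 - 75/103778 = 190077677/347552522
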